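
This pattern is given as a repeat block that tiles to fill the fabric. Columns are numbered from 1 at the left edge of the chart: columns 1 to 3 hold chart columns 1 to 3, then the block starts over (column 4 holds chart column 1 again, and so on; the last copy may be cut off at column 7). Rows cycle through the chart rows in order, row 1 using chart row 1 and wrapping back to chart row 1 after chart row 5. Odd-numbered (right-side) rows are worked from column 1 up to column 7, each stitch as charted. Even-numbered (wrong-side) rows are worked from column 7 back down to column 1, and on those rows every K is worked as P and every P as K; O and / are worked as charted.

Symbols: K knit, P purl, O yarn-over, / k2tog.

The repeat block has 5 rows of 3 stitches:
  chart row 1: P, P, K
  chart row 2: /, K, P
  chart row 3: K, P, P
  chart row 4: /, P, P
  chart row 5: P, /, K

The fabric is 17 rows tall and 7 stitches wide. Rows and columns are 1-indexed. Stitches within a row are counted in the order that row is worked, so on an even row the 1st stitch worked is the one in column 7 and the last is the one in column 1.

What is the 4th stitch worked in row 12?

Row 12: (12-1) mod 5 = 1, so use chart row 2. Even row -> WS.
Chart row 2 tiled across columns 1-7: / K P / K P /
WS row: flip the tiled sequence (start at column 7) and apply K<->P; O and / stay.
Row 12 as worked: / K P / K P /
Counting 4 along the worked row gives /.

Result:
/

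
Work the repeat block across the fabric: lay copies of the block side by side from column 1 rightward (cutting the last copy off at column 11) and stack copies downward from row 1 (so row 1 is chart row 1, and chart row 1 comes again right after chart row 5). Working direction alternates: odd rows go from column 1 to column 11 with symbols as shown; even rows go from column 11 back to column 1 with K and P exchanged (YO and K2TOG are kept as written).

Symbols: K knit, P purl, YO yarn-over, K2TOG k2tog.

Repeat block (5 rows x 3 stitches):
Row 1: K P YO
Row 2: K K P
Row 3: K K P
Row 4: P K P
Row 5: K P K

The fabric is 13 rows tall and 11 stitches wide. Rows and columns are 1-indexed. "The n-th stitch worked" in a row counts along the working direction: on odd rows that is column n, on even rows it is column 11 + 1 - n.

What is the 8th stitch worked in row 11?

For row 11: chart row = ((11-1) mod 5) + 1 = 1; this is a RS (odd) row.
Chart row 1 tiled across columns 1-11: K P YO K P YO K P YO K P
RS: work column 1 to column 11, symbols as charted — the tiled row is the row as worked.
The 8th stitch worked is P.

== STITCH ==
P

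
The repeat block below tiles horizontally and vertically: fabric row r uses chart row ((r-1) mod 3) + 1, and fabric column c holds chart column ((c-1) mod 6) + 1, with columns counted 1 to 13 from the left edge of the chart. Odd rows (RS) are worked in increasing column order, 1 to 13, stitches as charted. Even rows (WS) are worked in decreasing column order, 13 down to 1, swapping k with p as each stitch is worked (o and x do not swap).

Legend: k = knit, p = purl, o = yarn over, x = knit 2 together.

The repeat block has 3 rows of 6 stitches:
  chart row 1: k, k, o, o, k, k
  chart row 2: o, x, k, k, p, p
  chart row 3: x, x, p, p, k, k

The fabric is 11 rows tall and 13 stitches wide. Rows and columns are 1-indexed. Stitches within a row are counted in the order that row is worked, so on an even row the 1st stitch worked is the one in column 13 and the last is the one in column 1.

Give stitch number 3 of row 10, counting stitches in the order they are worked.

Row 10 uses chart row ((10-1) mod 3)+1 = 1. Row 10 is even, so WS.
Chart row 1 tiled across columns 1-13: k k o o k k k k o o k k k
Wrong side: read the tiled row from column 13 down to 1 and exchange k with p (leave o, x).
Row 10 as worked: p p p o o p p p p o o p p
Counting 3 along the worked row gives p.

== STITCH ==
p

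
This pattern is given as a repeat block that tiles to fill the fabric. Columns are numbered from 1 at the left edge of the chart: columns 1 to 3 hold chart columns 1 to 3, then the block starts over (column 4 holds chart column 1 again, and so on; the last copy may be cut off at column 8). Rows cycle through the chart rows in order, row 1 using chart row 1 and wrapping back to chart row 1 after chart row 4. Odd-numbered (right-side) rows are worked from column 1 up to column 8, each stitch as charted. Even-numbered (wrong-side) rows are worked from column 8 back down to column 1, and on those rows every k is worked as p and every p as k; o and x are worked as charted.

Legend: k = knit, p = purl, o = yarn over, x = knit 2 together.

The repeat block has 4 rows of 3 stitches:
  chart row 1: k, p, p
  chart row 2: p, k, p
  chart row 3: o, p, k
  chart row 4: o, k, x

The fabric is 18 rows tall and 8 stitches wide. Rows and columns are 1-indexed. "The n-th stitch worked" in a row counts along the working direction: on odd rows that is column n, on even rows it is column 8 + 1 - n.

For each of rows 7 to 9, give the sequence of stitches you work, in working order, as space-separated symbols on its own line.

Rows as worked:
o p k o p k o p
p o x p o x p o
k p p k p p k p

Derivation:
Row 7: chart row 3, RS - tile across columns 1-8 and work as-is.
Row 8: chart row 4, WS - tiled (columns 1-8): o k x o k x o k; work from column 8 back to 1 with k<->p swapped.
Row 9: chart row 1, RS - tile across columns 1-8 and work as-is.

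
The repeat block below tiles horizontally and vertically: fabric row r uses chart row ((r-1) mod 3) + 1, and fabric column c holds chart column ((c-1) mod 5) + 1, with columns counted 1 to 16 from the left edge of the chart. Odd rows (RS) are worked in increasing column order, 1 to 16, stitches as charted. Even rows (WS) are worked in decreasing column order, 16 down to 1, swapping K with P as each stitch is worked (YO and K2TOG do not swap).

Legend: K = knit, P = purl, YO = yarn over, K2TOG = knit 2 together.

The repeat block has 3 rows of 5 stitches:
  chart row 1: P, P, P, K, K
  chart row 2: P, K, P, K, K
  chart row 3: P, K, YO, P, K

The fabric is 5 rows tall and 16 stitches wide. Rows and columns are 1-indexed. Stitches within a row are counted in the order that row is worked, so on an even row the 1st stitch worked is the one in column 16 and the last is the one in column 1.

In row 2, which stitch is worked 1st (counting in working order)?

For row 2: chart row = ((2-1) mod 3) + 1 = 2; this is a WS (even) row.
Chart row 2 tiled across columns 1-16: P K P K K P K P K K P K P K K P
WS: work from column 16 back to column 1 (reverse the tiled row), swapping K<->P (YO and K2TOG unchanged).
Row 2 as worked: K P P K P K P P K P K P P K P K
Stitch 1 in working order -> K

Result:
K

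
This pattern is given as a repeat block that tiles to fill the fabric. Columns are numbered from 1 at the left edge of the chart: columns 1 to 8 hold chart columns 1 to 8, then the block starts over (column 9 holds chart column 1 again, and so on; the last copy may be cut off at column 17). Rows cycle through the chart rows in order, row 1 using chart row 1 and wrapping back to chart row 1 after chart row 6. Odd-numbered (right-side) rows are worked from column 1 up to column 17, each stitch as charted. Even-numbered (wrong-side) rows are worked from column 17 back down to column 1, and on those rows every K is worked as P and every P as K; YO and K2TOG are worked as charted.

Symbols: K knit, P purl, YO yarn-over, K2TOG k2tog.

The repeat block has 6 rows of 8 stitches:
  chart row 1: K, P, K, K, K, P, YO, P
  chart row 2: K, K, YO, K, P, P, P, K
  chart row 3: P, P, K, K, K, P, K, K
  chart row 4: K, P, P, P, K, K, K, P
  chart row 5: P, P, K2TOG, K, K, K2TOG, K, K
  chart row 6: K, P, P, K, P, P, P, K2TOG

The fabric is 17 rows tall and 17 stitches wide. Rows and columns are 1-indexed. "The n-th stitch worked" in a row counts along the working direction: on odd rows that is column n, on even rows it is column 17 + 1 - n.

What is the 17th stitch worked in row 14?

Stitch:
P

Derivation:
For row 14: chart row = ((14-1) mod 6) + 1 = 2; this is a WS (even) row.
Chart row 2 tiled across columns 1-17: K K YO K P P P K K K YO K P P P K K
WS: work from column 17 back to column 1 (reverse the tiled row), swapping K<->P (YO and K2TOG unchanged).
Row 14 as worked: P P K K K P YO P P P K K K P YO P P
The 17th stitch worked is P.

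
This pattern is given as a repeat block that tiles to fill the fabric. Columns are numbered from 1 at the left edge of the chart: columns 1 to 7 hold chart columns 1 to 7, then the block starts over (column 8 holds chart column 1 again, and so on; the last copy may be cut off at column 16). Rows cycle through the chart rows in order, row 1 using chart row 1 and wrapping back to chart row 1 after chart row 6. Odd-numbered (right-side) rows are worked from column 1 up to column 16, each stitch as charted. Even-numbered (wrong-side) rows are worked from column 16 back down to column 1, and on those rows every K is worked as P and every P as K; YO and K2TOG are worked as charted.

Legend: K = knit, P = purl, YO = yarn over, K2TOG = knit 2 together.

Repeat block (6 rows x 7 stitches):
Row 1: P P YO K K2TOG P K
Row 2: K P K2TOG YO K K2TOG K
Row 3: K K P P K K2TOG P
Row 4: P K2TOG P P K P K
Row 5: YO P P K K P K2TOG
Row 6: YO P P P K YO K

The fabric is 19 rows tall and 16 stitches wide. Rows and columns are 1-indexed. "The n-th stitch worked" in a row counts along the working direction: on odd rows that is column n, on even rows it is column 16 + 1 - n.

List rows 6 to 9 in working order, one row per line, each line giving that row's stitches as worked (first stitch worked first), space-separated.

Rows as worked:
K YO P YO P K K K YO P YO P K K K YO
P P YO K K2TOG P K P P YO K K2TOG P K P P
K P P K2TOG P YO K2TOG K P P K2TOG P YO K2TOG K P
K K P P K K2TOG P K K P P K K2TOG P K K

Derivation:
Row 6: chart row 6, WS - tiled (columns 1-16): YO P P P K YO K YO P P P K YO K YO P; work from column 16 back to 1 with K<->P swapped.
Row 7: chart row 1, RS - tile across columns 1-16 and work as-is.
Row 8: chart row 2, WS - tiled (columns 1-16): K P K2TOG YO K K2TOG K K P K2TOG YO K K2TOG K K P; work from column 16 back to 1 with K<->P swapped.
Row 9: chart row 3, RS - tile across columns 1-16 and work as-is.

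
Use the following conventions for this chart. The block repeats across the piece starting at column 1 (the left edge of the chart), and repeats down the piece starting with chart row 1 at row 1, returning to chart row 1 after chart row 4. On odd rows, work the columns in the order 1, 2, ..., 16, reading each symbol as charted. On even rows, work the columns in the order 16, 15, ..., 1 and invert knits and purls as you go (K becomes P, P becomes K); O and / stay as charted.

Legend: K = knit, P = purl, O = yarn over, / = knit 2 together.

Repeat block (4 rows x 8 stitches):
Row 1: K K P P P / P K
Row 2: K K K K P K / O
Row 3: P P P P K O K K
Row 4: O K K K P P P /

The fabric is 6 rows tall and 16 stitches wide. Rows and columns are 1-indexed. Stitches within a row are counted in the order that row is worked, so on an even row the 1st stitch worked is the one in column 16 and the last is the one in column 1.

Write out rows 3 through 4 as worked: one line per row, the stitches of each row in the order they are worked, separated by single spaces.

== ROWS AS WORKED ==
P P P P K O K K P P P P K O K K
/ K K K P P P O / K K K P P P O

Derivation:
Row 3: chart row 3, RS - tile across columns 1-16 and work as-is.
Row 4: chart row 4, WS - tiled (columns 1-16): O K K K P P P / O K K K P P P /; work from column 16 back to 1 with K<->P swapped.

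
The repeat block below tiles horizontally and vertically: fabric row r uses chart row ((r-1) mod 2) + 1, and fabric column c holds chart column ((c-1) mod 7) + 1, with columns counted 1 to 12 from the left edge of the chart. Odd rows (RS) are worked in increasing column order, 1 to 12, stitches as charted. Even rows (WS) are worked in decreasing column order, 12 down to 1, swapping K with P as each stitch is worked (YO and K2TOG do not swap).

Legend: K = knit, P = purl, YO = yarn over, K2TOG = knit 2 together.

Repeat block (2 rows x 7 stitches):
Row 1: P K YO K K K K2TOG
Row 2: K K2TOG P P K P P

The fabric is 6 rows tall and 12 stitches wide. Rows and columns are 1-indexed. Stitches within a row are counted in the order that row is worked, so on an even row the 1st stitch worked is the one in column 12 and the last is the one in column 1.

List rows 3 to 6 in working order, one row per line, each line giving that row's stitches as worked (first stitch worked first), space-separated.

Rows as worked:
P K YO K K K K2TOG P K YO K K
P K K K2TOG P K K P K K K2TOG P
P K YO K K K K2TOG P K YO K K
P K K K2TOG P K K P K K K2TOG P

Derivation:
Row 3: chart row 1, RS - tile across columns 1-12 and work as-is.
Row 4: chart row 2, WS - tiled (columns 1-12): K K2TOG P P K P P K K2TOG P P K; work from column 12 back to 1 with K<->P swapped.
Row 5: chart row 1, RS - tile across columns 1-12 and work as-is.
Row 6: chart row 2, WS - tiled (columns 1-12): K K2TOG P P K P P K K2TOG P P K; work from column 12 back to 1 with K<->P swapped.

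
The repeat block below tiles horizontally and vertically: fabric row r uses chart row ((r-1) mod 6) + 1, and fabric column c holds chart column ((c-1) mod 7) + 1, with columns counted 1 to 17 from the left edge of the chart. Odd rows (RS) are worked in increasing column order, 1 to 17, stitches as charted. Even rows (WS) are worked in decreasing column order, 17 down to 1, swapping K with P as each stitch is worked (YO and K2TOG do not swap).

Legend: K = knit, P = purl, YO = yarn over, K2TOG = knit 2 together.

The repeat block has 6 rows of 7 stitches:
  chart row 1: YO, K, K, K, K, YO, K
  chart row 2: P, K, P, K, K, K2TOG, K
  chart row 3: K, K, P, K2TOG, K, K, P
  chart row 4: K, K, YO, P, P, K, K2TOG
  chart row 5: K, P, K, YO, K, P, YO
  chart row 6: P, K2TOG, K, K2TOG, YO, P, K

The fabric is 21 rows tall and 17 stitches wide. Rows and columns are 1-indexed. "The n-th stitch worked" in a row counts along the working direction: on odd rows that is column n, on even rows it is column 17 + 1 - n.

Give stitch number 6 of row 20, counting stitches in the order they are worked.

== STITCH ==
P

Derivation:
For row 20: chart row = ((20-1) mod 6) + 1 = 2; this is a WS (even) row.
Chart row 2 tiled across columns 1-17: P K P K K K2TOG K P K P K K K2TOG K P K P
WS row: flip the tiled sequence (start at column 17) and apply K<->P; YO and K2TOG stay.
Row 20 as worked: K P K P K2TOG P P K P K P K2TOG P P K P K
The 6th stitch worked is P.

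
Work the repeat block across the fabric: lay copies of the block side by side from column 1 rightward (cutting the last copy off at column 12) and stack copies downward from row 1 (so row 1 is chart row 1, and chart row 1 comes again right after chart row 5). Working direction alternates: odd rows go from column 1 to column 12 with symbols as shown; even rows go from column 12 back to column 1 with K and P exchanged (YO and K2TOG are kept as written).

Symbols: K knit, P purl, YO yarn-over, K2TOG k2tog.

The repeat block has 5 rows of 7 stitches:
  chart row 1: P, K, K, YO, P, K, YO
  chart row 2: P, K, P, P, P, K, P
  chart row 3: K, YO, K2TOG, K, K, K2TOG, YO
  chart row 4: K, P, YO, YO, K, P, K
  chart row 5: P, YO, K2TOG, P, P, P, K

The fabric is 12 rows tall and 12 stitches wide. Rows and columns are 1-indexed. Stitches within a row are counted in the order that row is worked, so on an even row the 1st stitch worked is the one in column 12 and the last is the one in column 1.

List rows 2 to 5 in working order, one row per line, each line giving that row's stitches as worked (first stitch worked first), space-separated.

Rows as worked:
K K K P K K P K K K P K
K YO K2TOG K K K2TOG YO K YO K2TOG K K
P YO YO K P P K P YO YO K P
P YO K2TOG P P P K P YO K2TOG P P

Derivation:
Row 2: chart row 2, WS - tiled (columns 1-12): P K P P P K P P K P P P; work from column 12 back to 1 with K<->P swapped.
Row 3: chart row 3, RS - tile across columns 1-12 and work as-is.
Row 4: chart row 4, WS - tiled (columns 1-12): K P YO YO K P K K P YO YO K; work from column 12 back to 1 with K<->P swapped.
Row 5: chart row 5, RS - tile across columns 1-12 and work as-is.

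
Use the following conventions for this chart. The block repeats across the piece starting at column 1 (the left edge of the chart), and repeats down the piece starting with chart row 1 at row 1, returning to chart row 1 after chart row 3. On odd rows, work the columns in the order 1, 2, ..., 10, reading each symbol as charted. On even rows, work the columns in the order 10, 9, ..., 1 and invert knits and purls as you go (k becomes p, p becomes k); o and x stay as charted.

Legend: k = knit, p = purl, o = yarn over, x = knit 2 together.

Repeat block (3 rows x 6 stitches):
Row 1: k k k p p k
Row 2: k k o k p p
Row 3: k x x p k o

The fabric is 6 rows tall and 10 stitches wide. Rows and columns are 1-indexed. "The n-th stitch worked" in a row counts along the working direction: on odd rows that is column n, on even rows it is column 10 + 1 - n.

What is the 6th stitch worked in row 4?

Stitch:
k

Derivation:
Row 4: (4-1) mod 3 = 0, so use chart row 1. Even row -> WS.
Chart row 1 tiled across columns 1-10: k k k p p k k k k p
Wrong side: read the tiled row from column 10 down to 1 and exchange k with p (leave o, x).
Row 4 as worked: k p p p p k k p p p
Counting 6 along the worked row gives k.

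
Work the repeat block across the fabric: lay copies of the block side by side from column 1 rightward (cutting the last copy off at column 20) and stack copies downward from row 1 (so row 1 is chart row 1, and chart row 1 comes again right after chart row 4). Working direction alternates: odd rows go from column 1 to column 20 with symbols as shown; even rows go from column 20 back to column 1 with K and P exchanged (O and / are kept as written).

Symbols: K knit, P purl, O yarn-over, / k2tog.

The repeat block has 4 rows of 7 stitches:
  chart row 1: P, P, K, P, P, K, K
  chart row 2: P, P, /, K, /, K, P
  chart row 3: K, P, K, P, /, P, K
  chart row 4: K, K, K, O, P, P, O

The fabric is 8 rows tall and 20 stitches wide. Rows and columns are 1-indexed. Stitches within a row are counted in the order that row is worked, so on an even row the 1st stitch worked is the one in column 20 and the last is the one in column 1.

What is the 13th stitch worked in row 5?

Result:
K

Derivation:
Row 5 uses chart row ((5-1) mod 4)+1 = 1. Row 5 is odd, so RS.
Chart row 1 tiled across columns 1-20: P P K P P K K P P K P P K K P P K P P K
Right side: take the tiled row as-is (worked left to right from column 1).
The 13th stitch worked is K.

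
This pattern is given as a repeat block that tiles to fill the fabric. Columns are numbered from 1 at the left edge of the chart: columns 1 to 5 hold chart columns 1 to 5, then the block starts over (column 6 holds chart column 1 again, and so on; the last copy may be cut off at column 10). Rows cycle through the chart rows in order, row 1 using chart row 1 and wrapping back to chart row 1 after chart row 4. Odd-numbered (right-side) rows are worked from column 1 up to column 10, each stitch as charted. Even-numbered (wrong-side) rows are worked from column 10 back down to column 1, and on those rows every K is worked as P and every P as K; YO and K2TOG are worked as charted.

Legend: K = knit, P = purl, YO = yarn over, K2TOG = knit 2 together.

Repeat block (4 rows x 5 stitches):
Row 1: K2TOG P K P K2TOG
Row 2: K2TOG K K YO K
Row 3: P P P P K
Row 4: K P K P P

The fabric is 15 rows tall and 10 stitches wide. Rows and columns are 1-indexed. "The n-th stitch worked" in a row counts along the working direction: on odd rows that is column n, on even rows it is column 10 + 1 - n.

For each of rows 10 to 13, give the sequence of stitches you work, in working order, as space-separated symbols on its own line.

Row 10: chart row 2, WS - tiled (columns 1-10): K2TOG K K YO K K2TOG K K YO K; work from column 10 back to 1 with K<->P swapped.
Row 11: chart row 3, RS - tile across columns 1-10 and work as-is.
Row 12: chart row 4, WS - tiled (columns 1-10): K P K P P K P K P P; work from column 10 back to 1 with K<->P swapped.
Row 13: chart row 1, RS - tile across columns 1-10 and work as-is.

Result:
P YO P P K2TOG P YO P P K2TOG
P P P P K P P P P K
K K P K P K K P K P
K2TOG P K P K2TOG K2TOG P K P K2TOG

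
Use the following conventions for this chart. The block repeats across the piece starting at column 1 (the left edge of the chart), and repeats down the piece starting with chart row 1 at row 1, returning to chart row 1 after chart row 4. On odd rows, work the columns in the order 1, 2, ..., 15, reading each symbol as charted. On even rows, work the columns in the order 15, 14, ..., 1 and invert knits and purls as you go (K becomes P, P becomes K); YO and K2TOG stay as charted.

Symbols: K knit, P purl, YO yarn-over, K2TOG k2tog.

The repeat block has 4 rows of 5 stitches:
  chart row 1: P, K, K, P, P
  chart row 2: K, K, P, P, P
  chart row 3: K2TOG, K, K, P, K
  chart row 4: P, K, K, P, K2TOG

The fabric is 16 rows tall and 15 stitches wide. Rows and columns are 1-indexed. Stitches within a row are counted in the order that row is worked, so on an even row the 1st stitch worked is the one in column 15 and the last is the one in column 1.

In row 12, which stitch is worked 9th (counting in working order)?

For row 12: chart row = ((12-1) mod 4) + 1 = 4; this is a WS (even) row.
Chart row 4 tiled across columns 1-15: P K K P K2TOG P K K P K2TOG P K K P K2TOG
WS row: flip the tiled sequence (start at column 15) and apply K<->P; YO and K2TOG stay.
Row 12 as worked: K2TOG K P P K K2TOG K P P K K2TOG K P P K
Counting 9 along the worked row gives P.

Result:
P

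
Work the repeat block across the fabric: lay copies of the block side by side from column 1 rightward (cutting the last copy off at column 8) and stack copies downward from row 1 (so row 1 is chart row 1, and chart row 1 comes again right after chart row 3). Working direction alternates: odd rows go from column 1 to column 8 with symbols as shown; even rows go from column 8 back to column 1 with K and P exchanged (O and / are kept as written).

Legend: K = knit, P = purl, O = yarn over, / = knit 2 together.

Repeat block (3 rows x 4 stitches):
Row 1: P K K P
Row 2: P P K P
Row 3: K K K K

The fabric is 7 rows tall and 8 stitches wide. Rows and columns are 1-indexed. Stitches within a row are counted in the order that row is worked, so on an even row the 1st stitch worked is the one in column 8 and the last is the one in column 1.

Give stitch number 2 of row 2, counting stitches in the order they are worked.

== STITCH ==
P

Derivation:
Row 2 uses chart row ((2-1) mod 3)+1 = 2. Row 2 is even, so WS.
Chart row 2 tiled across columns 1-8: P P K P P P K P
WS: work from column 8 back to column 1 (reverse the tiled row), swapping K<->P (O and / unchanged).
Row 2 as worked: K P K K K P K K
The 2nd stitch worked is P.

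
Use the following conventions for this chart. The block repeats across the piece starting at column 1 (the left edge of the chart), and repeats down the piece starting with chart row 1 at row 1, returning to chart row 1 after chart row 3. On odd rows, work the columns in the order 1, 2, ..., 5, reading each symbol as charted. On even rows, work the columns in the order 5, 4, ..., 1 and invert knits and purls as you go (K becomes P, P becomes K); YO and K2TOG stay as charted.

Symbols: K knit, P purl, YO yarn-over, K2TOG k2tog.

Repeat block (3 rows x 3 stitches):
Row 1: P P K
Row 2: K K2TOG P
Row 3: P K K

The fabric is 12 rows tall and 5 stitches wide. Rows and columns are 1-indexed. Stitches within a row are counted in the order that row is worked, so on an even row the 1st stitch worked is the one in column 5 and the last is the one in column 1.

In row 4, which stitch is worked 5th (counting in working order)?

For row 4: chart row = ((4-1) mod 3) + 1 = 1; this is a WS (even) row.
Chart row 1 tiled across columns 1-5: P P K P P
WS: work from column 5 back to column 1 (reverse the tiled row), swapping K<->P (YO and K2TOG unchanged).
Row 4 as worked: K K P K K
Counting 5 along the worked row gives K.

Result:
K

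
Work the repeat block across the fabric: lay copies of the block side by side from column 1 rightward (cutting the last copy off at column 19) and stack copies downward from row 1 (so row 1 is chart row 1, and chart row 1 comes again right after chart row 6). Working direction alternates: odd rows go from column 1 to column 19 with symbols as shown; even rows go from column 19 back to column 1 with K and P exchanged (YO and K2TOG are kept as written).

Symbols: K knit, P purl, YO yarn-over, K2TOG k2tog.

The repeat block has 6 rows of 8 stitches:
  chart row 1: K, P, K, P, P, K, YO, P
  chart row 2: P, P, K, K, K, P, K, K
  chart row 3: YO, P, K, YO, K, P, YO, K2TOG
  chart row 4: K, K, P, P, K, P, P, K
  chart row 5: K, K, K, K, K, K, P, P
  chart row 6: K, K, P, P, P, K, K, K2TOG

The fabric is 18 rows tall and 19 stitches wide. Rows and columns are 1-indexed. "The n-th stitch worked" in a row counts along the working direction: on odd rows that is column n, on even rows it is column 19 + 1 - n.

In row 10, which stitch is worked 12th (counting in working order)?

== STITCH ==
P

Derivation:
Row 10: (10-1) mod 6 = 3, so use chart row 4. Even row -> WS.
Chart row 4 tiled across columns 1-19: K K P P K P P K K K P P K P P K K K P
WS: work from column 19 back to column 1 (reverse the tiled row), swapping K<->P (YO and K2TOG unchanged).
Row 10 as worked: K P P P K K P K K P P P K K P K K P P
Stitch 12 in working order -> P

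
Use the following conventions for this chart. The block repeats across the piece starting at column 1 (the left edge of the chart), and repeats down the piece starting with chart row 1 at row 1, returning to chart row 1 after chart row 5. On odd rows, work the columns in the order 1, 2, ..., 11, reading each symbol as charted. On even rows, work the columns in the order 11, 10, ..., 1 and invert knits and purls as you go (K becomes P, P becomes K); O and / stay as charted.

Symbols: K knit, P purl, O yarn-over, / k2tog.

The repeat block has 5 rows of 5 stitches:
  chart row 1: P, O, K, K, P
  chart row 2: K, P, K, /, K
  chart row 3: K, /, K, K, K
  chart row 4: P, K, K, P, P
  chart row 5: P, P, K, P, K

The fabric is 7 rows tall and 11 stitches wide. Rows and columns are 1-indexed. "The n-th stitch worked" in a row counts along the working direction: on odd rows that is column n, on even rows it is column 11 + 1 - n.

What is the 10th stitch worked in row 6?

== STITCH ==
O

Derivation:
Row 6 uses chart row ((6-1) mod 5)+1 = 1. Row 6 is even, so WS.
Chart row 1 tiled across columns 1-11: P O K K P P O K K P P
WS row: flip the tiled sequence (start at column 11) and apply K<->P; O and / stay.
Row 6 as worked: K K P P O K K P P O K
Stitch 10 in working order -> O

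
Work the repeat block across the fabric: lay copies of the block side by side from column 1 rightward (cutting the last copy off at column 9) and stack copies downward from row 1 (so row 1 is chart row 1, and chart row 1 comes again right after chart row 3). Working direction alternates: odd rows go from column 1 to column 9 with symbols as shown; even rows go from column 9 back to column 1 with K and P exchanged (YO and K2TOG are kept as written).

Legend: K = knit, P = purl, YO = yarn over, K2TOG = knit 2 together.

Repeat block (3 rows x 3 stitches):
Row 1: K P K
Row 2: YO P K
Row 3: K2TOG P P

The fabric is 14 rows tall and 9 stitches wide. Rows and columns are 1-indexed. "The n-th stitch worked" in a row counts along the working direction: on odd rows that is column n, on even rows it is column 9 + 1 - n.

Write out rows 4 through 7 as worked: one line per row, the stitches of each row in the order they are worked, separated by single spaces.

Row 4: chart row 1, WS - tiled (columns 1-9): K P K K P K K P K; work from column 9 back to 1 with K<->P swapped.
Row 5: chart row 2, RS - tile across columns 1-9 and work as-is.
Row 6: chart row 3, WS - tiled (columns 1-9): K2TOG P P K2TOG P P K2TOG P P; work from column 9 back to 1 with K<->P swapped.
Row 7: chart row 1, RS - tile across columns 1-9 and work as-is.

== ROWS AS WORKED ==
P K P P K P P K P
YO P K YO P K YO P K
K K K2TOG K K K2TOG K K K2TOG
K P K K P K K P K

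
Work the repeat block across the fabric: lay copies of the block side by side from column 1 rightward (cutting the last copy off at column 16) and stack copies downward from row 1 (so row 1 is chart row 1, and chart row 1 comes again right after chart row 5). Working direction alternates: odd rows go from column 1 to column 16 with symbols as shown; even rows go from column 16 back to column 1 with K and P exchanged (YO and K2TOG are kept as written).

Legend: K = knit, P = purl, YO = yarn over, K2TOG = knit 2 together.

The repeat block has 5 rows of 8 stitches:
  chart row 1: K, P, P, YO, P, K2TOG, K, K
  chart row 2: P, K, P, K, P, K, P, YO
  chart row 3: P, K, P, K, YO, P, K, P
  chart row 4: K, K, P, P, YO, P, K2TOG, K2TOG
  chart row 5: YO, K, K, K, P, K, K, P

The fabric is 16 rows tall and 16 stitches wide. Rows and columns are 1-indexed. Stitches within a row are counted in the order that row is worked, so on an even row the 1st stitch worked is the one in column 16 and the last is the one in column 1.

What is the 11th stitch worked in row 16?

Row 16: (16-1) mod 5 = 0, so use chart row 1. Even row -> WS.
Chart row 1 tiled across columns 1-16: K P P YO P K2TOG K K K P P YO P K2TOG K K
WS: work from column 16 back to column 1 (reverse the tiled row), swapping K<->P (YO and K2TOG unchanged).
Row 16 as worked: P P K2TOG K YO K K P P P K2TOG K YO K K P
Stitch 11 in working order -> K2TOG

Result:
K2TOG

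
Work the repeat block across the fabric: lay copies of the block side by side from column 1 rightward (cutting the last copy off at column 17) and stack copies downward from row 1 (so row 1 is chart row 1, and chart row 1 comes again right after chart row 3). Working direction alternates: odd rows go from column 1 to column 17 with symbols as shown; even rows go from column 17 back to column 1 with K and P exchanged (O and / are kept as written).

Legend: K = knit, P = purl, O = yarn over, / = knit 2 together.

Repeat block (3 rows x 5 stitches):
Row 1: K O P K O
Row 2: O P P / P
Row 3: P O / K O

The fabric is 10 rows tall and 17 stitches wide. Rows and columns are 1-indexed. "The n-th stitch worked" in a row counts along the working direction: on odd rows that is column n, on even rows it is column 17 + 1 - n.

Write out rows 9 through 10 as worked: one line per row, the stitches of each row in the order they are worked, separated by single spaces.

Row 9: chart row 3, RS - tile across columns 1-17 and work as-is.
Row 10: chart row 1, WS - tiled (columns 1-17): K O P K O K O P K O K O P K O K O; work from column 17 back to 1 with K<->P swapped.

Result:
P O / K O P O / K O P O / K O P O
O P O P K O P O P K O P O P K O P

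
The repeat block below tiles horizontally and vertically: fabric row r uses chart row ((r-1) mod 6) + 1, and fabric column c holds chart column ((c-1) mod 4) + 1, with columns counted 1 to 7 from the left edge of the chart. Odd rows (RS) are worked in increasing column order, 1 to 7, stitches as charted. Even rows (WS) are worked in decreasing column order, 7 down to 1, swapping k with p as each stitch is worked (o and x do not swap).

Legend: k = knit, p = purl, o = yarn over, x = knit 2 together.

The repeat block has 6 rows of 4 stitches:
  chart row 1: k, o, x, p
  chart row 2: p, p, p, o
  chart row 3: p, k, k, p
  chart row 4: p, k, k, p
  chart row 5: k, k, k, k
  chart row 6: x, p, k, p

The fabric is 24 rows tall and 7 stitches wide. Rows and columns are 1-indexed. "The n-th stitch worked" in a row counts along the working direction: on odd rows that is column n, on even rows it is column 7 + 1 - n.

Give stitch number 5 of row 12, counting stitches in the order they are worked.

Stitch:
p

Derivation:
Row 12 uses chart row ((12-1) mod 6)+1 = 6. Row 12 is even, so WS.
Chart row 6 tiled across columns 1-7: x p k p x p k
Wrong side: read the tiled row from column 7 down to 1 and exchange k with p (leave o, x).
Row 12 as worked: p k x k p k x
Stitch 5 in working order -> p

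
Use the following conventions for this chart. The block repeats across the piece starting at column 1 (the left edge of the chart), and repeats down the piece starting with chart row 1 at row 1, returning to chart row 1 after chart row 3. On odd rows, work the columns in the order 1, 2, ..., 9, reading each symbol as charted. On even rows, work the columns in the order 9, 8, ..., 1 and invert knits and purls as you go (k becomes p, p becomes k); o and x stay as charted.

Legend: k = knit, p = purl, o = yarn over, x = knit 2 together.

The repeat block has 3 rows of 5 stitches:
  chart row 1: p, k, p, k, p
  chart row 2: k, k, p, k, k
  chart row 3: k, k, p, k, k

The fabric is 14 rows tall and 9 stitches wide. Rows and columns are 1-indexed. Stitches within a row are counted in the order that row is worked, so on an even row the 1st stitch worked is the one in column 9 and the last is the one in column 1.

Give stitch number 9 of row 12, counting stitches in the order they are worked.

Result:
p

Derivation:
Row 12: (12-1) mod 3 = 2, so use chart row 3. Even row -> WS.
Chart row 3 tiled across columns 1-9: k k p k k k k p k
WS: work from column 9 back to column 1 (reverse the tiled row), swapping k<->p (o and x unchanged).
Row 12 as worked: p k p p p p k p p
The 9th stitch worked is p.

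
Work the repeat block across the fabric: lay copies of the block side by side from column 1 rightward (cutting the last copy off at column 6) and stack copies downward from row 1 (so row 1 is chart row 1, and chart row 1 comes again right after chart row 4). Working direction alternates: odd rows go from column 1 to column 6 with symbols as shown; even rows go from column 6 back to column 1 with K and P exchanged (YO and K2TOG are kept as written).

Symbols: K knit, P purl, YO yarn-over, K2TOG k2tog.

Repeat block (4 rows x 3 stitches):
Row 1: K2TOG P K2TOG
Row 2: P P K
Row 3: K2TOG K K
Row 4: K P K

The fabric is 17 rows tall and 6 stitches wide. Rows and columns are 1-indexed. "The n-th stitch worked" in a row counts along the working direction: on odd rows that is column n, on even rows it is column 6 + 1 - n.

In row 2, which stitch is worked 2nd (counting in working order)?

Result:
K

Derivation:
Row 2 uses chart row ((2-1) mod 4)+1 = 2. Row 2 is even, so WS.
Chart row 2 tiled across columns 1-6: P P K P P K
WS row: flip the tiled sequence (start at column 6) and apply K<->P; YO and K2TOG stay.
Row 2 as worked: P K K P K K
Counting 2 along the worked row gives K.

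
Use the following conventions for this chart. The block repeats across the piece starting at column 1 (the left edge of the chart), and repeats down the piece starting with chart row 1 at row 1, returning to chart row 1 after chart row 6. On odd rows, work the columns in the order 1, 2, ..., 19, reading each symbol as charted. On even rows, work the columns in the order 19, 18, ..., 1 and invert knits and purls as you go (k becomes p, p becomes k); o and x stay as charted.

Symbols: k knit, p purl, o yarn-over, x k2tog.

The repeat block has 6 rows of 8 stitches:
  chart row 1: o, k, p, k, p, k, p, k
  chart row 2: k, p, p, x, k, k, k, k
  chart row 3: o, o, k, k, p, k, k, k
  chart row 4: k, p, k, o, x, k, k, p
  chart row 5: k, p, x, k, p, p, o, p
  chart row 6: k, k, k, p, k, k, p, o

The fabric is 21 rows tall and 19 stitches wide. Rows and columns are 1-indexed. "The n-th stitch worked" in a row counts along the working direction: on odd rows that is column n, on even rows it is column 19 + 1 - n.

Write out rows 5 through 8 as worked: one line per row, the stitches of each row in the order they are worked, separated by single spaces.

Result:
k p x k p p o p k p x k p p o p k p x
p p p o k p p k p p p o k p p k p p p
o k p k p k p k o k p k p k p k o k p
k k p p p p p x k k p p p p p x k k p

Derivation:
Row 5: chart row 5, RS - tile across columns 1-19 and work as-is.
Row 6: chart row 6, WS - tiled (columns 1-19): k k k p k k p o k k k p k k p o k k k; work from column 19 back to 1 with k<->p swapped.
Row 7: chart row 1, RS - tile across columns 1-19 and work as-is.
Row 8: chart row 2, WS - tiled (columns 1-19): k p p x k k k k k p p x k k k k k p p; work from column 19 back to 1 with k<->p swapped.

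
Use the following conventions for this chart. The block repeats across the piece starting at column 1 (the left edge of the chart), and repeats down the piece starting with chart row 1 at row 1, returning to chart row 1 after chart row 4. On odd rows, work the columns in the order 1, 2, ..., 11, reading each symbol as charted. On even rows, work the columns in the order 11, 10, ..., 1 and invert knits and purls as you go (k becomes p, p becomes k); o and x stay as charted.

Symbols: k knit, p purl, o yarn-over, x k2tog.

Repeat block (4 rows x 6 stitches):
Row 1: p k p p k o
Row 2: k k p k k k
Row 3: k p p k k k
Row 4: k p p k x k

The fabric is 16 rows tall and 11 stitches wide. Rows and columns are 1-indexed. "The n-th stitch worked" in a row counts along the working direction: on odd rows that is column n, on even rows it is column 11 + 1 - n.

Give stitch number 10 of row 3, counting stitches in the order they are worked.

== STITCH ==
k

Derivation:
Row 3: (3-1) mod 4 = 2, so use chart row 3. Odd row -> RS.
Chart row 3 tiled across columns 1-11: k p p k k k k p p k k
RS: work column 1 to column 11, symbols as charted — the tiled row is the row as worked.
Stitch 10 in working order -> k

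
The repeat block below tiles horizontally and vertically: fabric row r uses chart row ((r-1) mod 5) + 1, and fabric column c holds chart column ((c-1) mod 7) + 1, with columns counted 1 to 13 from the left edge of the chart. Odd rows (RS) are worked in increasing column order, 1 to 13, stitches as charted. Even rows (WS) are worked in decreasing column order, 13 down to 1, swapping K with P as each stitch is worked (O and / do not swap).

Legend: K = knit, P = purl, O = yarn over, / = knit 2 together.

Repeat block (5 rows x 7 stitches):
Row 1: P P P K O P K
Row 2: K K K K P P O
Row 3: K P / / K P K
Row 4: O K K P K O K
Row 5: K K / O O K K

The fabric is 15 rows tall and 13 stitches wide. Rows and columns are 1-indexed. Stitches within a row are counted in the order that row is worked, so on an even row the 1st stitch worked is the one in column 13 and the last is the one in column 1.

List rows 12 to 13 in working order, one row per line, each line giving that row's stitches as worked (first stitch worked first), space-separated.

Rows as worked:
K K P P P P O K K P P P P
K P / / K P K K P / / K P

Derivation:
Row 12: chart row 2, WS - tiled (columns 1-13): K K K K P P O K K K K P P; work from column 13 back to 1 with K<->P swapped.
Row 13: chart row 3, RS - tile across columns 1-13 and work as-is.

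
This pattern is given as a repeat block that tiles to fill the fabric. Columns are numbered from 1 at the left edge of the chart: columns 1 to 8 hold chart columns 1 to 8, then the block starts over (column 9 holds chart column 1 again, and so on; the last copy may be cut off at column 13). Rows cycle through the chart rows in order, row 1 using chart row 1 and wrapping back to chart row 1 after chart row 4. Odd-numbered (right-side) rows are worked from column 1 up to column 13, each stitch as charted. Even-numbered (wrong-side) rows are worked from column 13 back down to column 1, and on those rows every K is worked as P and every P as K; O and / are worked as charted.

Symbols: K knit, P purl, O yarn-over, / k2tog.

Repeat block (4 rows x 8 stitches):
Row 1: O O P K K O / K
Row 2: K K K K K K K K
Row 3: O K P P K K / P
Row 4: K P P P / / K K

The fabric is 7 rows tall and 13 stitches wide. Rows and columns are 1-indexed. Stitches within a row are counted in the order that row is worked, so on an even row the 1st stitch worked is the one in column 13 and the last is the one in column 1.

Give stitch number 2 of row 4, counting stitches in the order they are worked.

Result:
K

Derivation:
Row 4: (4-1) mod 4 = 3, so use chart row 4. Even row -> WS.
Chart row 4 tiled across columns 1-13: K P P P / / K K K P P P /
WS: work from column 13 back to column 1 (reverse the tiled row), swapping K<->P (O and / unchanged).
Row 4 as worked: / K K K P P P / / K K K P
Stitch 2 in working order -> K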